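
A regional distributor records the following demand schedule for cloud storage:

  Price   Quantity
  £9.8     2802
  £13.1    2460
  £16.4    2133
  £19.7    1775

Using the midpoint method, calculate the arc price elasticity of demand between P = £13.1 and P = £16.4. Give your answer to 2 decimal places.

At P = 13.1, Q = 2460; at P = 16.4, Q = 2133.
ΔQ = -327, ΔP = 3.3. Midpoints: P̄ = 14.75, Q̄ = 2296.5.
ε = (ΔQ/ΔP)(P̄/Q̄) = (-327/3.3)(14.75/2296.5).

-0.64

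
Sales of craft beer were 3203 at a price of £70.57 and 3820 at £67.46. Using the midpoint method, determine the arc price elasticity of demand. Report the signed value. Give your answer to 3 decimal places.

ΔQ = 3820 − 3203 = 617; ΔP = 67.46 − 70.57 = -3.11.
Midpoints: P̄ = 69.01, Q̄ = 3511.5.
ε = (ΔQ/ΔP)(P̄/Q̄) = (617/-3.11)(69.01/3511.5).

-3.899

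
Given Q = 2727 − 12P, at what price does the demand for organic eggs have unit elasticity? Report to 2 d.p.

For linear demand Q = a − bP, ε = −bP/(a − bP). |ε| = 1 when bP = a − bP, i.e. P = a/(2b).
P = 2727/(2·12) = 2727/24 = 113.6250.

113.63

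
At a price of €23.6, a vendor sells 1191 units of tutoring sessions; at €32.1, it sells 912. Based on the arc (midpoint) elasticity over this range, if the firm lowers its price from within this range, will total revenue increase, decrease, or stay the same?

Arc ε = (-279/8.5)(27.85/1051.5) ≈ -0.869.
|ε| = 0.87 < 1, so demand is inelastic. A price cut therefore reduces total revenue.

decrease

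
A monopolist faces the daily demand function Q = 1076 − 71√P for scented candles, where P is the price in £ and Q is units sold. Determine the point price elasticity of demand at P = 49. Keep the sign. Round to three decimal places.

At P = 49, Q = 579.
dQ/dP = −71/(2√P) = -5.071.
ε = (dQ/dP)(P/Q) = (-5.071)(49/579).

-0.429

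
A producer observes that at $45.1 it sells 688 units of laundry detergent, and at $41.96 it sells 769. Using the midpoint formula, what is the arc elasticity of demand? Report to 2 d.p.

-1.54

ΔQ = 769 − 688 = 81; ΔP = 41.96 − 45.1 = -3.14.
Midpoints: P̄ = 43.53, Q̄ = 728.5.
ε = (ΔQ/ΔP)(P̄/Q̄) = (81/-3.14)(43.53/728.5).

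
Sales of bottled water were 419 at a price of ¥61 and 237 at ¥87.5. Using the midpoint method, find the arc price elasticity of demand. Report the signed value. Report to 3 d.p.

ΔQ = 237 − 419 = -182; ΔP = 87.5 − 61 = 26.5.
Midpoints: P̄ = 74.25, Q̄ = 328.0.
ε = (ΔQ/ΔP)(P̄/Q̄) = (-182/26.5)(74.25/328.0).

-1.555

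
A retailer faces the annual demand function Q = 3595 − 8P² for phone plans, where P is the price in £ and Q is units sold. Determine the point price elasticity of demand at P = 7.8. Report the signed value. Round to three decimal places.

At P = 7.8, Q = 3108.280.
dQ/dP = −16P = -124.800.
ε = (dQ/dP)(P/Q) = (-124.800)(7.8/3108.280).

-0.313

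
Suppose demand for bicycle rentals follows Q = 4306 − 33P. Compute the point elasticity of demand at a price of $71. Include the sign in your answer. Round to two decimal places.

-1.19

At P = 71, Q = 1963.
dQ/dP = −33.
ε = (dQ/dP)(P/Q) = (-33)(71/1963).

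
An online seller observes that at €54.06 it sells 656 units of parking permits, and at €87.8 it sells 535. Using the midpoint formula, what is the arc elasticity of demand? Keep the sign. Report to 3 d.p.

-0.427

ΔQ = 535 − 656 = -121; ΔP = 87.8 − 54.06 = 33.74.
Midpoints: P̄ = 70.93, Q̄ = 595.5.
ε = (ΔQ/ΔP)(P̄/Q̄) = (-121/33.74)(70.93/595.5).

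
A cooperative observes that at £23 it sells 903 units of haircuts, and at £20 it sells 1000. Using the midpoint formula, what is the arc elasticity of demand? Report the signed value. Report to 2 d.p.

ΔQ = 1000 − 903 = 97; ΔP = 20 − 23 = -3.
Midpoints: P̄ = 21.50, Q̄ = 951.5.
ε = (ΔQ/ΔP)(P̄/Q̄) = (97/-3)(21.50/951.5).

-0.73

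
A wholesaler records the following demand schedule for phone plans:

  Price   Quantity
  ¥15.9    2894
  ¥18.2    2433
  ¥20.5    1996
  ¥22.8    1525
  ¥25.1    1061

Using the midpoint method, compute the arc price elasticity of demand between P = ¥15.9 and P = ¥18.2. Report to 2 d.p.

At P = 15.9, Q = 2894; at P = 18.2, Q = 2433.
ΔQ = -461, ΔP = 2.3. Midpoints: P̄ = 17.05, Q̄ = 2663.5.
ε = (ΔQ/ΔP)(P̄/Q̄) = (-461/2.3)(17.05/2663.5).

-1.28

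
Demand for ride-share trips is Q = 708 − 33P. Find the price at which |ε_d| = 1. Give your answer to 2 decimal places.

10.73

For linear demand Q = a − bP, ε = −bP/(a − bP). |ε| = 1 when bP = a − bP, i.e. P = a/(2b).
P = 708/(2·33) = 708/66 = 10.7273.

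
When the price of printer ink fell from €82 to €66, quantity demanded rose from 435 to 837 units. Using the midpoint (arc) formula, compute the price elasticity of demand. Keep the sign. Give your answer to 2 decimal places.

ΔQ = 837 − 435 = 402; ΔP = 66 − 82 = -16.
Midpoints: P̄ = 74.00, Q̄ = 636.0.
ε = (ΔQ/ΔP)(P̄/Q̄) = (402/-16)(74.00/636.0).

-2.92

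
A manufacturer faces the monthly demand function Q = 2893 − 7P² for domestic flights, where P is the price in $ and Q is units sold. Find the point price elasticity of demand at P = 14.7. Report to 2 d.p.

-2.19

At P = 14.7, Q = 1380.370.
dQ/dP = −14P = -205.800.
ε = (dQ/dP)(P/Q) = (-205.800)(14.7/1380.370).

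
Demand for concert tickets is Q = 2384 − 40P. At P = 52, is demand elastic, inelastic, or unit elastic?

elastic

Q = 304, dQ/dP = -40.
ε = (dQ/dP)(P/Q) ≈ -6.842.
|ε| = 6.84 > 1.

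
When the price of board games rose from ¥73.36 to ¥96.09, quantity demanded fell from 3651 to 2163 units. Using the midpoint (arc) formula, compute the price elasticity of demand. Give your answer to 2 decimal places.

-1.91

ΔQ = 2163 − 3651 = -1488; ΔP = 96.09 − 73.36 = 22.73.
Midpoints: P̄ = 84.72, Q̄ = 2907.0.
ε = (ΔQ/ΔP)(P̄/Q̄) = (-1488/22.73)(84.72/2907.0).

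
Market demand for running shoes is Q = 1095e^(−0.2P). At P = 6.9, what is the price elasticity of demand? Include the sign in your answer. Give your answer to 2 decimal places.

-1.38

At P = 6.9, Q = 275.479.
dQ/dP = −0.2·1095e^(−0.2P) = −0.2Q = -55.096.
ε = (dQ/dP)(P/Q) = (-55.096)(6.9/275.479).
|ε| > 1, so demand is elastic at this price.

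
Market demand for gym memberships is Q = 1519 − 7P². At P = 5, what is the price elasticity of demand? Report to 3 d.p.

-0.260

At P = 5, Q = 1344.
dQ/dP = −14P = -70.
ε = (dQ/dP)(P/Q) = (-70)(5/1344).
|ε| < 1, so demand is inelastic at this price.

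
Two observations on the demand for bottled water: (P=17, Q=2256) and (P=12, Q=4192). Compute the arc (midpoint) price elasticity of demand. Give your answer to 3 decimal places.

ΔQ = 4192 − 2256 = 1936; ΔP = 12 − 17 = -5.
Midpoints: P̄ = 14.50, Q̄ = 3224.0.
ε = (ΔQ/ΔP)(P̄/Q̄) = (1936/-5)(14.50/3224.0).

-1.741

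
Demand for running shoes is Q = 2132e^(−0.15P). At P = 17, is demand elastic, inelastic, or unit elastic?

Q = 166.470, dQ/dP = -24.971.
ε = (dQ/dP)(P/Q) ≈ -2.550.
|ε| = 2.55 > 1.

elastic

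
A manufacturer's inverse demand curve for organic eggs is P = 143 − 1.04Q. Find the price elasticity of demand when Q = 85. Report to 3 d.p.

At Q = 85, P = 143 − 1.04(85) = 54.60.
dP/dQ = −1.04, so dQ/dP = 1/(−1.04) = -0.962.
ε = (dQ/dP)(P/Q) = (-0.962)(54.60/85).

-0.618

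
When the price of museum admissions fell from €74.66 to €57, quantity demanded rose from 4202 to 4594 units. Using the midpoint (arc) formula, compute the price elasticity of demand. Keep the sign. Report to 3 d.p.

-0.332

ΔQ = 4594 − 4202 = 392; ΔP = 57 − 74.66 = -17.66.
Midpoints: P̄ = 65.83, Q̄ = 4398.0.
ε = (ΔQ/ΔP)(P̄/Q̄) = (392/-17.66)(65.83/4398.0).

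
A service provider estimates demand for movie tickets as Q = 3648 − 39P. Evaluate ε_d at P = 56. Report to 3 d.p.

At P = 56, Q = 1464.
dQ/dP = −39.
ε = (dQ/dP)(P/Q) = (-39)(56/1464).

-1.492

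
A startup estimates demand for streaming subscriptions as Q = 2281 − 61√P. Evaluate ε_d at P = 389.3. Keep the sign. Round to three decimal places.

At P = 389.3, Q = 1077.428.
dQ/dP = −61/(2√P) = -1.546.
ε = (dQ/dP)(P/Q) = (-1.546)(389.3/1077.428).
|ε| < 1, so demand is inelastic at this price.

-0.559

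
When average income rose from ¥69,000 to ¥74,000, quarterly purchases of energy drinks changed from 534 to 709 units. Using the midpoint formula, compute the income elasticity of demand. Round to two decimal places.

4.03

ΔQ = 175, ΔI = 5000. Midpoints: Ī = 71,500, Q̄ = 621.5.
ε_I = (ΔQ/ΔI)(Ī/Q̄) = (175/5000)(71500/621.5).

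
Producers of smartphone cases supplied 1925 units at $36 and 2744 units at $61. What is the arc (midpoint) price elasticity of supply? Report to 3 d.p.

ΔQ = 2744 − 1925 = 819; ΔP = 61 − 36 = 25.
Midpoints: P̄ = 48.50, Q̄ = 2334.5.
ε_s = (ΔQ/ΔP)(P̄/Q̄) = (819/25)(48.50/2334.5).

0.681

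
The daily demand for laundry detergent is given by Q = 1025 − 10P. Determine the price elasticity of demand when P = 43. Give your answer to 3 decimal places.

At P = 43, Q = 595.
dQ/dP = −10.
ε = (dQ/dP)(P/Q) = (-10)(43/595).
|ε| < 1, so demand is inelastic at this price.

-0.723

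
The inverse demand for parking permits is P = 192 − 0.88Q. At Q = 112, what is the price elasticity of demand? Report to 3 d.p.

At Q = 112, P = 192 − 0.88(112) = 93.44.
dP/dQ = −0.88, so dQ/dP = 1/(−0.88) = -1.136.
ε = (dQ/dP)(P/Q) = (-1.136)(93.44/112).

-0.948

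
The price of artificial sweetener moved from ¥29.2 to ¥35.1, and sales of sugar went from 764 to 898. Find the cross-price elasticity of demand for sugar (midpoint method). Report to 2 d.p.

ΔQ_x = 898 − 764 = 134; ΔP_y = 35.1 − 29.2 = 5.9.
Midpoints: P̄_y = 32.15, Q̄_x = 831.0.
ε_xy = (ΔQ_x/ΔP_y)(P̄_y/Q̄_x) = (134/5.9)(32.15/831.0).

0.88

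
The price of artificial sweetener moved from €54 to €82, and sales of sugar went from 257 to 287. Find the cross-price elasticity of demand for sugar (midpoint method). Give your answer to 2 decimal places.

ΔQ_x = 287 − 257 = 30; ΔP_y = 82 − 54 = 28.
Midpoints: P̄_y = 68.00, Q̄_x = 272.0.
ε_xy = (ΔQ_x/ΔP_y)(P̄_y/Q̄_x) = (30/28)(68.00/272.0).

0.27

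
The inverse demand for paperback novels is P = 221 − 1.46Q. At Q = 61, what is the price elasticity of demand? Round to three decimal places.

At Q = 61, P = 221 − 1.46(61) = 131.94.
dP/dQ = −1.46, so dQ/dP = 1/(−1.46) = -0.685.
ε = (dQ/dP)(P/Q) = (-0.685)(131.94/61).

-1.481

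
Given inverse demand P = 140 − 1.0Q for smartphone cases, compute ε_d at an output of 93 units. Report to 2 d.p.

At Q = 93, P = 140 − 1.0(93) = 47.00.
dP/dQ = −1.0, so dQ/dP = 1/(−1.0) = -1.000.
ε = (dQ/dP)(P/Q) = (-1.000)(47.00/93).

-0.51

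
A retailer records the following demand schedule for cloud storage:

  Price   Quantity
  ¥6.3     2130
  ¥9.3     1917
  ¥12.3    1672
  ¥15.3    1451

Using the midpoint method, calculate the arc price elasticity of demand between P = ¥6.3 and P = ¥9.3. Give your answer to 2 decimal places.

-0.27

At P = 6.3, Q = 2130; at P = 9.3, Q = 1917.
ΔQ = -213, ΔP = 3.0. Midpoints: P̄ = 7.80, Q̄ = 2023.5.
ε = (ΔQ/ΔP)(P̄/Q̄) = (-213/3.0)(7.80/2023.5).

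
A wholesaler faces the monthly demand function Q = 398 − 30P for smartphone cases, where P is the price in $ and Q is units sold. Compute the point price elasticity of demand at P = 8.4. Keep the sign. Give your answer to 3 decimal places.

-1.726

At P = 8.4, Q = 146.
dQ/dP = −30.
ε = (dQ/dP)(P/Q) = (-30)(8.4/146).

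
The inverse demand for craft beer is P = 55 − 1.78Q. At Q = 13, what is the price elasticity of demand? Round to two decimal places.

-1.38

At Q = 13, P = 55 − 1.78(13) = 31.86.
dP/dQ = −1.78, so dQ/dP = 1/(−1.78) = -0.562.
ε = (dQ/dP)(P/Q) = (-0.562)(31.86/13).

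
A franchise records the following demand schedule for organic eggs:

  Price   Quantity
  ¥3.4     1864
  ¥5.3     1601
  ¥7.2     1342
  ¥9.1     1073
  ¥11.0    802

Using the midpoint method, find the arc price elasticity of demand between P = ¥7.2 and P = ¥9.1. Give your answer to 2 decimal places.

At P = 7.2, Q = 1342; at P = 9.1, Q = 1073.
ΔQ = -269, ΔP = 1.9. Midpoints: P̄ = 8.15, Q̄ = 1207.5.
ε = (ΔQ/ΔP)(P̄/Q̄) = (-269/1.9)(8.15/1207.5).

-0.96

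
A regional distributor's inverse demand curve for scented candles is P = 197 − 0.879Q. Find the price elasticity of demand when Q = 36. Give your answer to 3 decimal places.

-5.226

At Q = 36, P = 197 − 0.879(36) = 165.36.
dP/dQ = −0.879, so dQ/dP = 1/(−0.879) = -1.138.
ε = (dQ/dP)(P/Q) = (-1.138)(165.36/36).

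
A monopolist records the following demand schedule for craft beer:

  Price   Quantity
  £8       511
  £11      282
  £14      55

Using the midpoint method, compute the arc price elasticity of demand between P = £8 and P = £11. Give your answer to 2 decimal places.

-1.83

At P = 8, Q = 511; at P = 11, Q = 282.
ΔQ = -229, ΔP = 3. Midpoints: P̄ = 9.50, Q̄ = 396.5.
ε = (ΔQ/ΔP)(P̄/Q̄) = (-229/3)(9.50/396.5).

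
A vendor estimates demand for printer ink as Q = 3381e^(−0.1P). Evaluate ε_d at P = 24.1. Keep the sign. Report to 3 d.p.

At P = 24.1, Q = 303.666.
dQ/dP = −0.1·3381e^(−0.1P) = −0.1Q = -30.367.
ε = (dQ/dP)(P/Q) = (-30.367)(24.1/303.666).

-2.410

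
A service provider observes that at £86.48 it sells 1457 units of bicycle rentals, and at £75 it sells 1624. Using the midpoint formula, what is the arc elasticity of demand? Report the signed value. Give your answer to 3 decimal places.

ΔQ = 1624 − 1457 = 167; ΔP = 75 − 86.48 = -11.48.
Midpoints: P̄ = 80.74, Q̄ = 1540.5.
ε = (ΔQ/ΔP)(P̄/Q̄) = (167/-11.48)(80.74/1540.5).

-0.762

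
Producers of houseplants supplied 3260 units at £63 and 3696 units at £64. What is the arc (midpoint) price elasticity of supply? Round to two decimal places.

7.96

ΔQ = 3696 − 3260 = 436; ΔP = 64 − 63 = 1.
Midpoints: P̄ = 63.50, Q̄ = 3478.0.
ε_s = (ΔQ/ΔP)(P̄/Q̄) = (436/1)(63.50/3478.0).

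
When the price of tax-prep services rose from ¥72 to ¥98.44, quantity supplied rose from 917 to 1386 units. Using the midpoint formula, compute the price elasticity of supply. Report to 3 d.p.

ΔQ = 1386 − 917 = 469; ΔP = 98.44 − 72 = 26.44.
Midpoints: P̄ = 85.22, Q̄ = 1151.5.
ε_s = (ΔQ/ΔP)(P̄/Q̄) = (469/26.44)(85.22/1151.5).

1.313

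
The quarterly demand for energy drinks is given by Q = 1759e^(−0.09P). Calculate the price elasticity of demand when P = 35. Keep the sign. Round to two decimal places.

-3.15

At P = 35, Q = 75.377.
dQ/dP = −0.09·1759e^(−0.09P) = −0.09Q = -6.784.
ε = (dQ/dP)(P/Q) = (-6.784)(35/75.377).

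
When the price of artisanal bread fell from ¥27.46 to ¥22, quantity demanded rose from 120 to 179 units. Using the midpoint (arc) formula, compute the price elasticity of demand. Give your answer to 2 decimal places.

ΔQ = 179 − 120 = 59; ΔP = 22 − 27.46 = -5.46.
Midpoints: P̄ = 24.73, Q̄ = 149.5.
ε = (ΔQ/ΔP)(P̄/Q̄) = (59/-5.46)(24.73/149.5).

-1.79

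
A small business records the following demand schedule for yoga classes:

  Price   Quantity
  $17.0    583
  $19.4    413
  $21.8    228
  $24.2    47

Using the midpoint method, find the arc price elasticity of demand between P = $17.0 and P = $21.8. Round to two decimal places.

-3.54

At P = 17.0, Q = 583; at P = 21.8, Q = 228.
ΔQ = -355, ΔP = 4.8. Midpoints: P̄ = 19.40, Q̄ = 405.5.
ε = (ΔQ/ΔP)(P̄/Q̄) = (-355/4.8)(19.40/405.5).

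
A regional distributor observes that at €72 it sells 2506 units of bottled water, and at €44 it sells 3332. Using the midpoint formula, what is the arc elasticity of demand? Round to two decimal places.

-0.59

ΔQ = 3332 − 2506 = 826; ΔP = 44 − 72 = -28.
Midpoints: P̄ = 58.00, Q̄ = 2919.0.
ε = (ΔQ/ΔP)(P̄/Q̄) = (826/-28)(58.00/2919.0).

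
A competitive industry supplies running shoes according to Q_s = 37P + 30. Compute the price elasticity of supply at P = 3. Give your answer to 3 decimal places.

At P = 3, Q_s = 141.
dQ_s/dP = 37.
ε_s = (dQ_s/dP)(P/Q_s) = (37)(3/141).

0.787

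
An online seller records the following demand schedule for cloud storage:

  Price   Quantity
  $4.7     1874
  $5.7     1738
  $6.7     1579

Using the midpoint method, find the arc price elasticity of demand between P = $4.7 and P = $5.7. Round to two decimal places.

-0.39

At P = 4.7, Q = 1874; at P = 5.7, Q = 1738.
ΔQ = -136, ΔP = 1.0. Midpoints: P̄ = 5.20, Q̄ = 1806.0.
ε = (ΔQ/ΔP)(P̄/Q̄) = (-136/1.0)(5.20/1806.0).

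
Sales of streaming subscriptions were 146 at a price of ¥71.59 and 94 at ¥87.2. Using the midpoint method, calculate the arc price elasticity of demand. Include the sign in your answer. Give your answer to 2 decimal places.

-2.20

ΔQ = 94 − 146 = -52; ΔP = 87.2 − 71.59 = 15.61.
Midpoints: P̄ = 79.40, Q̄ = 120.0.
ε = (ΔQ/ΔP)(P̄/Q̄) = (-52/15.61)(79.40/120.0).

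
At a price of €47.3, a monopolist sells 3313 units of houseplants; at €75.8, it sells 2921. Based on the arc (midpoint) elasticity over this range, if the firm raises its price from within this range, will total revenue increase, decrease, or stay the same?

increase

Arc ε = (-392/28.5)(61.55/3117.0) ≈ -0.272.
|ε| = 0.27 < 1, so demand is inelastic. A price rise therefore raises total revenue.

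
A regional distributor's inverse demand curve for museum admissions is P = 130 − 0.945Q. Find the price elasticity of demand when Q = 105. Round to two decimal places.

-0.31

At Q = 105, P = 130 − 0.945(105) = 30.78.
dP/dQ = −0.945, so dQ/dP = 1/(−0.945) = -1.058.
ε = (dQ/dP)(P/Q) = (-1.058)(30.78/105).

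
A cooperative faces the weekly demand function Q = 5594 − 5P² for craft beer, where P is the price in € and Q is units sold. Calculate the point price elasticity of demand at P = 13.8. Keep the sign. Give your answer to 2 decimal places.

-0.41

At P = 13.8, Q = 4641.800.
dQ/dP = −10P = -138.
ε = (dQ/dP)(P/Q) = (-138)(13.8/4641.800).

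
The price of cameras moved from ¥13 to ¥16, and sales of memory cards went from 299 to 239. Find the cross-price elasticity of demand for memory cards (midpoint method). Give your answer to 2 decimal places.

ΔQ_x = 239 − 299 = -60; ΔP_y = 16 − 13 = 3.
Midpoints: P̄_y = 14.50, Q̄_x = 269.0.
ε_xy = (ΔQ_x/ΔP_y)(P̄_y/Q̄_x) = (-60/3)(14.50/269.0).

-1.08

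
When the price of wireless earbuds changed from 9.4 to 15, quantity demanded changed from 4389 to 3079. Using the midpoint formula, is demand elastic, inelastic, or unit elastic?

Arc ε ≈ -0.764.
|ε| = 0.76 < 1.

inelastic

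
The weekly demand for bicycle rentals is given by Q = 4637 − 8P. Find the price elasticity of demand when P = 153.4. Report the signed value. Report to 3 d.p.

At P = 153.4, Q = 3409.800.
dQ/dP = −8.
ε = (dQ/dP)(P/Q) = (-8)(153.4/3409.800).
|ε| < 1, so demand is inelastic at this price.

-0.360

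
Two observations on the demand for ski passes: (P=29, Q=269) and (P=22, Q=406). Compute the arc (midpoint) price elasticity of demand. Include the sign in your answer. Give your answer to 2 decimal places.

-1.48

ΔQ = 406 − 269 = 137; ΔP = 22 − 29 = -7.
Midpoints: P̄ = 25.50, Q̄ = 337.5.
ε = (ΔQ/ΔP)(P̄/Q̄) = (137/-7)(25.50/337.5).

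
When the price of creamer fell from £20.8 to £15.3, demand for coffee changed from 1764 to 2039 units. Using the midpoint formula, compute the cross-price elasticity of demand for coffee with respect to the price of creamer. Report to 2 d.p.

ΔQ_x = 2039 − 1764 = 275; ΔP_y = 15.3 − 20.8 = -5.5.
Midpoints: P̄_y = 18.05, Q̄_x = 1901.5.
ε_xy = (ΔQ_x/ΔP_y)(P̄_y/Q̄_x) = (275/-5.5)(18.05/1901.5).

-0.47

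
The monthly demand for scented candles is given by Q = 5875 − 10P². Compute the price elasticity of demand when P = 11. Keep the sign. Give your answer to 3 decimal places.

At P = 11, Q = 4665.
dQ/dP = −20P = -220.
ε = (dQ/dP)(P/Q) = (-220)(11/4665).

-0.519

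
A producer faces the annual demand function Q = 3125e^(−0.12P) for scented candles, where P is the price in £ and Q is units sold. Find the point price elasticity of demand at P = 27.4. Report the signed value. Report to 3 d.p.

At P = 27.4, Q = 116.651.
dQ/dP = −0.12·3125e^(−0.12P) = −0.12Q = -13.998.
ε = (dQ/dP)(P/Q) = (-13.998)(27.4/116.651).
|ε| > 1, so demand is elastic at this price.

-3.288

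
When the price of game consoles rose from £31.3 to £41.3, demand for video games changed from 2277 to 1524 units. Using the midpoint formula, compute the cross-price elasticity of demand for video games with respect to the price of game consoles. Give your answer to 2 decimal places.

ΔQ_x = 1524 − 2277 = -753; ΔP_y = 41.3 − 31.3 = 10.0.
Midpoints: P̄_y = 36.30, Q̄_x = 1900.5.
ε_xy = (ΔQ_x/ΔP_y)(P̄_y/Q̄_x) = (-753/10.0)(36.30/1900.5).
ε_xy < 0, so the goods are complements.

-1.44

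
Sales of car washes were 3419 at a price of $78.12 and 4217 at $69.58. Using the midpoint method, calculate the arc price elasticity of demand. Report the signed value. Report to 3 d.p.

-1.807

ΔQ = 4217 − 3419 = 798; ΔP = 69.58 − 78.12 = -8.54.
Midpoints: P̄ = 73.85, Q̄ = 3818.0.
ε = (ΔQ/ΔP)(P̄/Q̄) = (798/-8.54)(73.85/3818.0).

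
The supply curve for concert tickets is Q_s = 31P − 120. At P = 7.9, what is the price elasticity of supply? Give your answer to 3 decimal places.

1.961

At P = 7.9, Q_s = 124.90.
dQ_s/dP = 31.
ε_s = (dQ_s/dP)(P/Q_s) = (31)(7.9/124.90).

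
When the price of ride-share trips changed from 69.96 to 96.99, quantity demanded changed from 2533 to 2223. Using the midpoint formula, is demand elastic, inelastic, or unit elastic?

Arc ε ≈ -0.403.
|ε| = 0.40 < 1.

inelastic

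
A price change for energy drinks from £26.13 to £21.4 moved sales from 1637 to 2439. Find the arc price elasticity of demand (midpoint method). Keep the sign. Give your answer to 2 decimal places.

-1.98

ΔQ = 2439 − 1637 = 802; ΔP = 21.4 − 26.13 = -4.73.
Midpoints: P̄ = 23.77, Q̄ = 2038.0.
ε = (ΔQ/ΔP)(P̄/Q̄) = (802/-4.73)(23.77/2038.0).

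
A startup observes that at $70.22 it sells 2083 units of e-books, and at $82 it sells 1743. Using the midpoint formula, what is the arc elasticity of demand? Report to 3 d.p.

ΔQ = 1743 − 2083 = -340; ΔP = 82 − 70.22 = 11.78.
Midpoints: P̄ = 76.11, Q̄ = 1913.0.
ε = (ΔQ/ΔP)(P̄/Q̄) = (-340/11.78)(76.11/1913.0).

-1.148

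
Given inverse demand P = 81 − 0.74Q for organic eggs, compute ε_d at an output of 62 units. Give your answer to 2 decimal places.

-0.77

At Q = 62, P = 81 − 0.74(62) = 35.12.
dP/dQ = −0.74, so dQ/dP = 1/(−0.74) = -1.351.
ε = (dQ/dP)(P/Q) = (-1.351)(35.12/62).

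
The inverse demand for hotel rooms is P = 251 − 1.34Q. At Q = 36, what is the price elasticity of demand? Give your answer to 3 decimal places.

At Q = 36, P = 251 − 1.34(36) = 202.76.
dP/dQ = −1.34, so dQ/dP = 1/(−1.34) = -0.746.
ε = (dQ/dP)(P/Q) = (-0.746)(202.76/36).

-4.203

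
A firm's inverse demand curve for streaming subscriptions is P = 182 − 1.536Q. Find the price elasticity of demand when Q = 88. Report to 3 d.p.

-0.346

At Q = 88, P = 182 − 1.536(88) = 46.83.
dP/dQ = −1.536, so dQ/dP = 1/(−1.536) = -0.651.
ε = (dQ/dP)(P/Q) = (-0.651)(46.83/88).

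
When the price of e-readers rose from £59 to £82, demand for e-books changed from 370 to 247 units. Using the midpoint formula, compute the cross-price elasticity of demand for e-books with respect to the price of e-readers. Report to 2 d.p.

-1.22

ΔQ_x = 247 − 370 = -123; ΔP_y = 82 − 59 = 23.
Midpoints: P̄_y = 70.50, Q̄_x = 308.5.
ε_xy = (ΔQ_x/ΔP_y)(P̄_y/Q̄_x) = (-123/23)(70.50/308.5).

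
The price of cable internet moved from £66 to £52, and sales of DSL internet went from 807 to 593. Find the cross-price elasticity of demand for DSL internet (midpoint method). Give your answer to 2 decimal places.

1.29

ΔQ_x = 593 − 807 = -214; ΔP_y = 52 − 66 = -14.
Midpoints: P̄_y = 59.00, Q̄_x = 700.0.
ε_xy = (ΔQ_x/ΔP_y)(P̄_y/Q̄_x) = (-214/-14)(59.00/700.0).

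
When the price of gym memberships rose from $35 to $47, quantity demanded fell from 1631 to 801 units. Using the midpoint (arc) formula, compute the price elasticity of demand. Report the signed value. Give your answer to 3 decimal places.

ΔQ = 801 − 1631 = -830; ΔP = 47 − 35 = 12.
Midpoints: P̄ = 41.00, Q̄ = 1216.0.
ε = (ΔQ/ΔP)(P̄/Q̄) = (-830/12)(41.00/1216.0).

-2.332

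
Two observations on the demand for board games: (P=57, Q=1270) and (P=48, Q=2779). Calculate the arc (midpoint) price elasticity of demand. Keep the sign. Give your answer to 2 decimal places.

ΔQ = 2779 − 1270 = 1509; ΔP = 48 − 57 = -9.
Midpoints: P̄ = 52.50, Q̄ = 2024.5.
ε = (ΔQ/ΔP)(P̄/Q̄) = (1509/-9)(52.50/2024.5).

-4.35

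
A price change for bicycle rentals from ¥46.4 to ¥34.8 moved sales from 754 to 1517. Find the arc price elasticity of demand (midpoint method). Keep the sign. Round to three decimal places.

-2.352

ΔQ = 1517 − 754 = 763; ΔP = 34.8 − 46.4 = -11.6.
Midpoints: P̄ = 40.60, Q̄ = 1135.5.
ε = (ΔQ/ΔP)(P̄/Q̄) = (763/-11.6)(40.60/1135.5).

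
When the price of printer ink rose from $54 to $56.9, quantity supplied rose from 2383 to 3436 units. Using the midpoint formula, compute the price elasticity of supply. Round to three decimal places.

ΔQ = 3436 − 2383 = 1053; ΔP = 56.9 − 54 = 2.9.
Midpoints: P̄ = 55.45, Q̄ = 2909.5.
ε_s = (ΔQ/ΔP)(P̄/Q̄) = (1053/2.9)(55.45/2909.5).

6.920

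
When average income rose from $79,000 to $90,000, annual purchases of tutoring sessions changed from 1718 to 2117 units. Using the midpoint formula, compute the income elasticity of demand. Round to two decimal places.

ΔQ = 399, ΔI = 11000. Midpoints: Ī = 84,500, Q̄ = 1917.5.
ε_I = (ΔQ/ΔI)(Ī/Q̄) = (399/11000)(84500/1917.5).
ε_I > 0, so the good is normal.

1.60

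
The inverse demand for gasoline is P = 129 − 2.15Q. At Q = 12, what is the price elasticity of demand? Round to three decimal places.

At Q = 12, P = 129 − 2.15(12) = 103.20.
dP/dQ = −2.15, so dQ/dP = 1/(−2.15) = -0.465.
ε = (dQ/dP)(P/Q) = (-0.465)(103.20/12).

-4.000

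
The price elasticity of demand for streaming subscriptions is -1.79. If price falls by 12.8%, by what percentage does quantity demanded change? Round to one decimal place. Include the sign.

%ΔQ ≈ ε × %ΔP = (-1.79)(-12.8%) = 22.91%.

22.9%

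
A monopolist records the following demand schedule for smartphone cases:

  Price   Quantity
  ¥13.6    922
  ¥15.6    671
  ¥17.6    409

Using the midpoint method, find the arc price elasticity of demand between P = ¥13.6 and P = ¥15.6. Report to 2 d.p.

At P = 13.6, Q = 922; at P = 15.6, Q = 671.
ΔQ = -251, ΔP = 2.0. Midpoints: P̄ = 14.60, Q̄ = 796.5.
ε = (ΔQ/ΔP)(P̄/Q̄) = (-251/2.0)(14.60/796.5).

-2.30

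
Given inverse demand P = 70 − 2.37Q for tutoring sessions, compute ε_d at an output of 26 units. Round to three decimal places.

At Q = 26, P = 70 − 2.37(26) = 8.38.
dP/dQ = −2.37, so dQ/dP = 1/(−2.37) = -0.422.
ε = (dQ/dP)(P/Q) = (-0.422)(8.38/26).

-0.136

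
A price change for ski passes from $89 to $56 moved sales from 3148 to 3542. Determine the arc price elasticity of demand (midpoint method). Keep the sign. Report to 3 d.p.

-0.259

ΔQ = 3542 − 3148 = 394; ΔP = 56 − 89 = -33.
Midpoints: P̄ = 72.50, Q̄ = 3345.0.
ε = (ΔQ/ΔP)(P̄/Q̄) = (394/-33)(72.50/3345.0).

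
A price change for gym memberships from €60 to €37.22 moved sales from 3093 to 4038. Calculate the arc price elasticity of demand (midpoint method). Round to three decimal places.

ΔQ = 4038 − 3093 = 945; ΔP = 37.22 − 60 = -22.78.
Midpoints: P̄ = 48.61, Q̄ = 3565.5.
ε = (ΔQ/ΔP)(P̄/Q̄) = (945/-22.78)(48.61/3565.5).

-0.566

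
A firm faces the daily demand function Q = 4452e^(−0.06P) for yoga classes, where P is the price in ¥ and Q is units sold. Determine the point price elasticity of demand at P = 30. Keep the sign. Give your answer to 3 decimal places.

-1.800

At P = 30, Q = 735.911.
dQ/dP = −0.06·4452e^(−0.06P) = −0.06Q = -44.155.
ε = (dQ/dP)(P/Q) = (-44.155)(30/735.911).
|ε| > 1, so demand is elastic at this price.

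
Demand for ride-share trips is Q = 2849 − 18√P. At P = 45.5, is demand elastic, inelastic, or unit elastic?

inelastic

Q = 2727.583, dQ/dP = -1.334.
ε = (dQ/dP)(P/Q) ≈ -0.022.
|ε| = 0.02 < 1.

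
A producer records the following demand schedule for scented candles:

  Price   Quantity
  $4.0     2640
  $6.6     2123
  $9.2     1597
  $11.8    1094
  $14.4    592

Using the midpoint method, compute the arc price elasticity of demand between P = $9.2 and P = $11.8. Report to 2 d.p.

-1.51

At P = 9.2, Q = 1597; at P = 11.8, Q = 1094.
ΔQ = -503, ΔP = 2.6. Midpoints: P̄ = 10.50, Q̄ = 1345.5.
ε = (ΔQ/ΔP)(P̄/Q̄) = (-503/2.6)(10.50/1345.5).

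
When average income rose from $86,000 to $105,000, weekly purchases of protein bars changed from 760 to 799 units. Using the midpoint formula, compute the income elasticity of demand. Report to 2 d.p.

ΔQ = 39, ΔI = 19000. Midpoints: Ī = 95,500, Q̄ = 779.5.
ε_I = (ΔQ/ΔI)(Ī/Q̄) = (39/19000)(95500/779.5).

0.25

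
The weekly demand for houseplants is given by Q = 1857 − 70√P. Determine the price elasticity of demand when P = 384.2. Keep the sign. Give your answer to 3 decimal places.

At P = 384.2, Q = 484.929.
dQ/dP = −70/(2√P) = -1.786.
ε = (dQ/dP)(P/Q) = (-1.786)(384.2/484.929).
|ε| > 1, so demand is elastic at this price.

-1.415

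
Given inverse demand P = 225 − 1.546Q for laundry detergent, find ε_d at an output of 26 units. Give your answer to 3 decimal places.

At Q = 26, P = 225 − 1.546(26) = 184.80.
dP/dQ = −1.546, so dQ/dP = 1/(−1.546) = -0.647.
ε = (dQ/dP)(P/Q) = (-0.647)(184.80/26).

-4.598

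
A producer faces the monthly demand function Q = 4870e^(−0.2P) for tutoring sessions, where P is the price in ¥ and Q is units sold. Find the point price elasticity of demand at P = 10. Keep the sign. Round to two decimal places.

-2.00

At P = 10, Q = 659.083.
dQ/dP = −0.2·4870e^(−0.2P) = −0.2Q = -131.817.
ε = (dQ/dP)(P/Q) = (-131.817)(10/659.083).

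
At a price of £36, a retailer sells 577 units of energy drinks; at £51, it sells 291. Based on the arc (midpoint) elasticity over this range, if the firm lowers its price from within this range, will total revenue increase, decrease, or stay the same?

Arc ε = (-286/15)(43.50/434.0) ≈ -1.911.
|ε| = 1.91 > 1, so demand is elastic. A price cut therefore raises total revenue.

increase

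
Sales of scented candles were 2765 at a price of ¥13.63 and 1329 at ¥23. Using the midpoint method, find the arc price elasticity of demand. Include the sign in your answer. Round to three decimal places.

-1.371

ΔQ = 1329 − 2765 = -1436; ΔP = 23 − 13.63 = 9.37.
Midpoints: P̄ = 18.32, Q̄ = 2047.0.
ε = (ΔQ/ΔP)(P̄/Q̄) = (-1436/9.37)(18.32/2047.0).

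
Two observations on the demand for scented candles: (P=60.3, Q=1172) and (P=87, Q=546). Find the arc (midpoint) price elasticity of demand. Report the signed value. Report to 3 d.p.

ΔQ = 546 − 1172 = -626; ΔP = 87 − 60.3 = 26.7.
Midpoints: P̄ = 73.65, Q̄ = 859.0.
ε = (ΔQ/ΔP)(P̄/Q̄) = (-626/26.7)(73.65/859.0).

-2.010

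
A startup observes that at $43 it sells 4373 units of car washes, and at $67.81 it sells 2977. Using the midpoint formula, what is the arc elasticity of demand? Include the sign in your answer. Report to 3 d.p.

-0.848

ΔQ = 2977 − 4373 = -1396; ΔP = 67.81 − 43 = 24.81.
Midpoints: P̄ = 55.41, Q̄ = 3675.0.
ε = (ΔQ/ΔP)(P̄/Q̄) = (-1396/24.81)(55.41/3675.0).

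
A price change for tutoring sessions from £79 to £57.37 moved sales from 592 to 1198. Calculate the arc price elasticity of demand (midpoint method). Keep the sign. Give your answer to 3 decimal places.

ΔQ = 1198 − 592 = 606; ΔP = 57.37 − 79 = -21.63.
Midpoints: P̄ = 68.19, Q̄ = 895.0.
ε = (ΔQ/ΔP)(P̄/Q̄) = (606/-21.63)(68.19/895.0).

-2.134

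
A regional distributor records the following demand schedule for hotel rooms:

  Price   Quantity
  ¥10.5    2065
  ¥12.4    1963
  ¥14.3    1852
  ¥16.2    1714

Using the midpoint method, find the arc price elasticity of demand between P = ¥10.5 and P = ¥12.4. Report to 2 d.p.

-0.31

At P = 10.5, Q = 2065; at P = 12.4, Q = 1963.
ΔQ = -102, ΔP = 1.9. Midpoints: P̄ = 11.45, Q̄ = 2014.0.
ε = (ΔQ/ΔP)(P̄/Q̄) = (-102/1.9)(11.45/2014.0).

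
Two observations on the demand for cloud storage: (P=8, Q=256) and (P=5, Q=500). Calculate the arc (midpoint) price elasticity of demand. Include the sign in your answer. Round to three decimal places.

ΔQ = 500 − 256 = 244; ΔP = 5 − 8 = -3.
Midpoints: P̄ = 6.50, Q̄ = 378.0.
ε = (ΔQ/ΔP)(P̄/Q̄) = (244/-3)(6.50/378.0).

-1.399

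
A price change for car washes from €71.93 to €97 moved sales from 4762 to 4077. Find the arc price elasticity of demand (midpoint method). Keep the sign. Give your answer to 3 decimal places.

-0.522

ΔQ = 4077 − 4762 = -685; ΔP = 97 − 71.93 = 25.07.
Midpoints: P̄ = 84.47, Q̄ = 4419.5.
ε = (ΔQ/ΔP)(P̄/Q̄) = (-685/25.07)(84.47/4419.5).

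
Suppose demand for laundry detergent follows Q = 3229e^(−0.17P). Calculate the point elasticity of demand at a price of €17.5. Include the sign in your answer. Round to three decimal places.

At P = 17.5, Q = 164.832.
dQ/dP = −0.17·3229e^(−0.17P) = −0.17Q = -28.021.
ε = (dQ/dP)(P/Q) = (-28.021)(17.5/164.832).
|ε| > 1, so demand is elastic at this price.

-2.975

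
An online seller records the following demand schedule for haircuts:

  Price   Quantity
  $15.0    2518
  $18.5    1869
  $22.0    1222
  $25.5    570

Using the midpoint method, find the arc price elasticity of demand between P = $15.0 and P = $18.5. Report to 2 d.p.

At P = 15.0, Q = 2518; at P = 18.5, Q = 1869.
ΔQ = -649, ΔP = 3.5. Midpoints: P̄ = 16.75, Q̄ = 2193.5.
ε = (ΔQ/ΔP)(P̄/Q̄) = (-649/3.5)(16.75/2193.5).

-1.42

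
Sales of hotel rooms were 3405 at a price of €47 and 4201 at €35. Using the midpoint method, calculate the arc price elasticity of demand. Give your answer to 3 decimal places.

ΔQ = 4201 − 3405 = 796; ΔP = 35 − 47 = -12.
Midpoints: P̄ = 41.00, Q̄ = 3803.0.
ε = (ΔQ/ΔP)(P̄/Q̄) = (796/-12)(41.00/3803.0).

-0.715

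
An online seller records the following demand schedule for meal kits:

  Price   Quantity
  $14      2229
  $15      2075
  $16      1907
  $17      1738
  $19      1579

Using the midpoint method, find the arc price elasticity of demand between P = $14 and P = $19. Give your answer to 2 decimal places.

At P = 14, Q = 2229; at P = 19, Q = 1579.
ΔQ = -650, ΔP = 5. Midpoints: P̄ = 16.50, Q̄ = 1904.0.
ε = (ΔQ/ΔP)(P̄/Q̄) = (-650/5)(16.50/1904.0).

-1.13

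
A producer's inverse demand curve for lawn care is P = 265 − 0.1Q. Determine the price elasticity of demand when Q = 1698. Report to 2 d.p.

At Q = 1698, P = 265 − 0.1(1698) = 95.20.
dP/dQ = −0.1, so dQ/dP = 1/(−0.1) = -10.000.
ε = (dQ/dP)(P/Q) = (-10.000)(95.20/1698).

-0.56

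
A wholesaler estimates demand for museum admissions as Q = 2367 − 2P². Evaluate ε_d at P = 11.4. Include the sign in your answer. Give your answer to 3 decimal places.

At P = 11.4, Q = 2107.080.
dQ/dP = −4P = -45.600.
ε = (dQ/dP)(P/Q) = (-45.600)(11.4/2107.080).

-0.247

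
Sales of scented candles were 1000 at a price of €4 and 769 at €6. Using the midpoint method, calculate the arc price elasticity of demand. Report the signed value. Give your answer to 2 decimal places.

ΔQ = 769 − 1000 = -231; ΔP = 6 − 4 = 2.
Midpoints: P̄ = 5.00, Q̄ = 884.5.
ε = (ΔQ/ΔP)(P̄/Q̄) = (-231/2)(5.00/884.5).

-0.65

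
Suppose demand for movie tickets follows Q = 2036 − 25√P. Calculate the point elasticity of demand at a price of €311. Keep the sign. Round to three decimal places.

At P = 311, Q = 1595.120.
dQ/dP = −25/(2√P) = -0.709.
ε = (dQ/dP)(P/Q) = (-0.709)(311/1595.120).

-0.138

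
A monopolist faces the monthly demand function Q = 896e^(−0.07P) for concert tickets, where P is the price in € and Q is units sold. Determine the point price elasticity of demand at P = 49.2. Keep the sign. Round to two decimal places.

-3.44

At P = 49.2, Q = 28.615.
dQ/dP = −0.07·896e^(−0.07P) = −0.07Q = -2.003.
ε = (dQ/dP)(P/Q) = (-2.003)(49.2/28.615).
|ε| > 1, so demand is elastic at this price.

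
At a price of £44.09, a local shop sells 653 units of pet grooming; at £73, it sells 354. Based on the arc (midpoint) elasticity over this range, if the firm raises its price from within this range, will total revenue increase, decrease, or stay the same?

decrease

Arc ε = (-299/28.91)(58.55/503.5) ≈ -1.203.
|ε| = 1.20 > 1, so demand is elastic. A price rise therefore reduces total revenue.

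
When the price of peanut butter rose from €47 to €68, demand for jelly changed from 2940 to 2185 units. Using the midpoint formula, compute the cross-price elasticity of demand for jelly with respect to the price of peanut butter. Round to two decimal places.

ΔQ_x = 2185 − 2940 = -755; ΔP_y = 68 − 47 = 21.
Midpoints: P̄_y = 57.50, Q̄_x = 2562.5.
ε_xy = (ΔQ_x/ΔP_y)(P̄_y/Q̄_x) = (-755/21)(57.50/2562.5).

-0.81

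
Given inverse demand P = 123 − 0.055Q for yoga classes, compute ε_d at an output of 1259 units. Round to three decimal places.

At Q = 1259, P = 123 − 0.055(1259) = 53.75.
dP/dQ = −0.055, so dQ/dP = 1/(−0.055) = -18.182.
ε = (dQ/dP)(P/Q) = (-18.182)(53.75/1259).

-0.776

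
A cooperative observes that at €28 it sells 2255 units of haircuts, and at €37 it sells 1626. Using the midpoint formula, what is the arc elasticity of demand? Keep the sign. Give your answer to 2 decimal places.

-1.17

ΔQ = 1626 − 2255 = -629; ΔP = 37 − 28 = 9.
Midpoints: P̄ = 32.50, Q̄ = 1940.5.
ε = (ΔQ/ΔP)(P̄/Q̄) = (-629/9)(32.50/1940.5).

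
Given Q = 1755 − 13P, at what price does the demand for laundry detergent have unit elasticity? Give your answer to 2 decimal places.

For linear demand Q = a − bP, ε = −bP/(a − bP). |ε| = 1 when bP = a − bP, i.e. P = a/(2b).
P = 1755/(2·13) = 1755/26 = 67.5000.

67.50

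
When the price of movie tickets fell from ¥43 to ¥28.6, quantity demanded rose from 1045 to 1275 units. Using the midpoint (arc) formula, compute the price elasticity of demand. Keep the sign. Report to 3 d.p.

-0.493

ΔQ = 1275 − 1045 = 230; ΔP = 28.6 − 43 = -14.4.
Midpoints: P̄ = 35.80, Q̄ = 1160.0.
ε = (ΔQ/ΔP)(P̄/Q̄) = (230/-14.4)(35.80/1160.0).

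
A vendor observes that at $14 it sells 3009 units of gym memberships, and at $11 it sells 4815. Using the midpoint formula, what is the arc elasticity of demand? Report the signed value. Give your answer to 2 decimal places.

-1.92

ΔQ = 4815 − 3009 = 1806; ΔP = 11 − 14 = -3.
Midpoints: P̄ = 12.50, Q̄ = 3912.0.
ε = (ΔQ/ΔP)(P̄/Q̄) = (1806/-3)(12.50/3912.0).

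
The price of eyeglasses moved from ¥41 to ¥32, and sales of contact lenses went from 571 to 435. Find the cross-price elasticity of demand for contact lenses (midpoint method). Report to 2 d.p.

ΔQ_x = 435 − 571 = -136; ΔP_y = 32 − 41 = -9.
Midpoints: P̄_y = 36.50, Q̄_x = 503.0.
ε_xy = (ΔQ_x/ΔP_y)(P̄_y/Q̄_x) = (-136/-9)(36.50/503.0).
ε_xy > 0, so the goods are substitutes.

1.10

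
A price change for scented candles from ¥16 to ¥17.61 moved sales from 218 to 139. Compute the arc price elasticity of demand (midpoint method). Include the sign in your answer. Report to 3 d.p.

ΔQ = 139 − 218 = -79; ΔP = 17.61 − 16 = 1.61.
Midpoints: P̄ = 16.80, Q̄ = 178.5.
ε = (ΔQ/ΔP)(P̄/Q̄) = (-79/1.61)(16.80/178.5).

-4.620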